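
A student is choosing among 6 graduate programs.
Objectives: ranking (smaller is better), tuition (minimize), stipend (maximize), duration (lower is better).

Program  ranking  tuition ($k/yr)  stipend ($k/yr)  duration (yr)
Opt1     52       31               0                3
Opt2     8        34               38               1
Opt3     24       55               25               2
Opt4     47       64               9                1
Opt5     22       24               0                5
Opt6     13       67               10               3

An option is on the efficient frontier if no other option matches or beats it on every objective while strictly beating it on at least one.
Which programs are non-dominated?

Opt1: not dominated.
Opt2: not dominated (best ranking).
Opt3: dominated by Opt2 (ranking 8≤24, tuition 34≤55, stipend 38≥25, duration 1≤2).
Opt4: dominated by Opt2 (ranking 8≤47, tuition 34≤64, stipend 38≥9, duration 1≤1).
Opt5: not dominated (best tuition).
Opt6: dominated by Opt2 (ranking 8≤13, tuition 34≤67, stipend 38≥10, duration 1≤3).

Opt1, Opt2, Opt5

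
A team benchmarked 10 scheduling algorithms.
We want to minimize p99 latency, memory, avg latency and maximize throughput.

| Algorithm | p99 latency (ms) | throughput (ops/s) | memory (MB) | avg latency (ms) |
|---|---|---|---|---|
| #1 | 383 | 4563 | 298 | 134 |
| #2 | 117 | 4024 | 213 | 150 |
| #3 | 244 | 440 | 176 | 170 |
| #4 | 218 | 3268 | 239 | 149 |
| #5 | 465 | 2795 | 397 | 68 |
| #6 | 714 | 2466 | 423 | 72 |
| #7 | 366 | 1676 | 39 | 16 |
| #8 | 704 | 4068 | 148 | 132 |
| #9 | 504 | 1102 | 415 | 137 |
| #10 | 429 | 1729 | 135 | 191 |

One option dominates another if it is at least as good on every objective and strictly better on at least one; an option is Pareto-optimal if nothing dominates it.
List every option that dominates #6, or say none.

#5

#5: p99 latency 465≤714, throughput 2795≥2466, memory 397≤423, avg latency 68≤72 — dominates #6.
Others (#1, #2, #3, #4, #7, #8, #9, #10) are each worse than #6 on at least one objective.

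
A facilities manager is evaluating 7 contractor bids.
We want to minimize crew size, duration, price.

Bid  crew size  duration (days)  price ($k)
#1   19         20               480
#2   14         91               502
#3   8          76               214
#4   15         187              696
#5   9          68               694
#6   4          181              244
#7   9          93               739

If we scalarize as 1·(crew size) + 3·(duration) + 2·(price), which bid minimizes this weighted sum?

#3

#1: 1·19 + 3·20 + 2·480 = 1039
#2: 1·14 + 3·91 + 2·502 = 1291
#3: 1·8 + 3·76 + 2·214 = 664
#4: 1·15 + 3·187 + 2·696 = 1968
#5: 1·9 + 3·68 + 2·694 = 1601
#6: 1·4 + 3·181 + 2·244 = 1035
#7: 1·9 + 3·93 + 2·739 = 1766
Lowest: #3 at 664.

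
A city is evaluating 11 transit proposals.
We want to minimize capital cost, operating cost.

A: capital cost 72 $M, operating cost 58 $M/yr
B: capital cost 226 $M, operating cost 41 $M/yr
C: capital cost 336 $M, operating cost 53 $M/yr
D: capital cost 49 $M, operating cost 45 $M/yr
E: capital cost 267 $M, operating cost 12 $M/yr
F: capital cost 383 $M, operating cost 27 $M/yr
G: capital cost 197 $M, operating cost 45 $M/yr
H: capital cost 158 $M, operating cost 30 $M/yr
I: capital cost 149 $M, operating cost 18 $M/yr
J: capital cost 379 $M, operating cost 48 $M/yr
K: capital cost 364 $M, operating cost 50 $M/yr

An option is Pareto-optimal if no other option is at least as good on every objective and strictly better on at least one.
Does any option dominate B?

Yes

H vs B: capital cost 158≤226, operating cost 30≤41 — H is at least as good on every objective and strictly better on at least one, so H dominates B.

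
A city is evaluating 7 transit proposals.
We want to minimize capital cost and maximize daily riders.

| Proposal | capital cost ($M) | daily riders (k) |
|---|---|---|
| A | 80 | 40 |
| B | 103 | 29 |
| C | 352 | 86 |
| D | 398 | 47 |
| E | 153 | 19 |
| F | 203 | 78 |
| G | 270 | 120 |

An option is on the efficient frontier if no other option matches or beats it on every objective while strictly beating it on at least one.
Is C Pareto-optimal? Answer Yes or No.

G vs C: capital cost 270≤352, daily riders 120≥86 — G is at least as good on every objective and strictly better on at least one, so G dominates C.

No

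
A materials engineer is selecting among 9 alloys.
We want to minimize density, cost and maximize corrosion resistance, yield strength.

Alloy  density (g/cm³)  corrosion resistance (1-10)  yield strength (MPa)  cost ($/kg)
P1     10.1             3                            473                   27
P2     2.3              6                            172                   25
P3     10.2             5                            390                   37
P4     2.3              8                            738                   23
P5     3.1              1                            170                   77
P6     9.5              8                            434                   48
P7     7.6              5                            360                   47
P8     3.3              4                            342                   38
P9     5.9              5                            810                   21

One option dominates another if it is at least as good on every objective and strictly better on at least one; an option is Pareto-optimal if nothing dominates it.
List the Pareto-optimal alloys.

P4, P9

P1: dominated by P4 (density 2.3≤10.1, corrosion resistance 8≥3, yield strength 738≥473, cost 23≤27).
P2: dominated by P4 (density 2.3≤2.3, corrosion resistance 8≥6, yield strength 738≥172, cost 23≤25).
P3: dominated by P4 (density 2.3≤10.2, corrosion resistance 8≥5, yield strength 738≥390, cost 23≤37).
P4: not dominated.
P5: dominated by P2 (density 2.3≤3.1, corrosion resistance 6≥1, yield strength 172≥170, cost 25≤77).
P6: dominated by P4 (density 2.3≤9.5, corrosion resistance 8≥8, yield strength 738≥434, cost 23≤48).
P7: dominated by P4 (density 2.3≤7.6, corrosion resistance 8≥5, yield strength 738≥360, cost 23≤47).
P8: dominated by P4 (density 2.3≤3.3, corrosion resistance 8≥4, yield strength 738≥342, cost 23≤38).
P9: not dominated (best yield strength).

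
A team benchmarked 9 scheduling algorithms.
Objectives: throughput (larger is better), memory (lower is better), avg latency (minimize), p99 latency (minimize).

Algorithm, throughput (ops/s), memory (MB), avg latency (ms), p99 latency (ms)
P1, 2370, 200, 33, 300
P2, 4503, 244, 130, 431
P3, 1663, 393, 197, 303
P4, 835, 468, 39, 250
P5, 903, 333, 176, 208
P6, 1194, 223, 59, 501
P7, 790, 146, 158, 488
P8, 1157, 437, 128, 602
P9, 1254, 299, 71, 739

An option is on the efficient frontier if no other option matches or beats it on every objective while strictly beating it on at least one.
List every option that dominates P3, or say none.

P1: throughput 2370≥1663, memory 200≤393, avg latency 33≤197, p99 latency 300≤303 — dominates P3.
Others (P2, P4, P5, P6, P7, P8, P9) are each worse than P3 on at least one objective.

P1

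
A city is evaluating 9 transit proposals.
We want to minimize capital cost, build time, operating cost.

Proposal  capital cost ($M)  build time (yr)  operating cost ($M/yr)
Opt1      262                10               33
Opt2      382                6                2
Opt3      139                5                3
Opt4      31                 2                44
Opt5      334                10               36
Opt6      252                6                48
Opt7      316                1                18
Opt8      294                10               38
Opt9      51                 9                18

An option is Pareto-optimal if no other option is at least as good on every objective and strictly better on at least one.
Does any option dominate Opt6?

Opt3 vs Opt6: capital cost 139≤252, build time 5≤6, operating cost 3≤48 — Opt3 is at least as good on every objective and strictly better on at least one, so Opt3 dominates Opt6.

Yes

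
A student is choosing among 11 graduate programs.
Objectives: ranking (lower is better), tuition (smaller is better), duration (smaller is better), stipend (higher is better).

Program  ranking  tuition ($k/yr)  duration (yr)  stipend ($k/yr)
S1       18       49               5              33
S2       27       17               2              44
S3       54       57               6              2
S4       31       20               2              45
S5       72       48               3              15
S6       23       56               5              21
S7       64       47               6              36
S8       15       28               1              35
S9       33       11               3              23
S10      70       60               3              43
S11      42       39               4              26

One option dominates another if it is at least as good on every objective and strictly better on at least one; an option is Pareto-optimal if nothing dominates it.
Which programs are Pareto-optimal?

S2, S4, S8, S9

S1: dominated by S8 (ranking 15≤18, tuition 28≤49, duration 1≤5, stipend 35≥33).
S2: not dominated.
S3: dominated by S1 (ranking 18≤54, tuition 49≤57, duration 5≤6, stipend 33≥2).
S4: not dominated (best stipend).
S5: dominated by S2 (ranking 27≤72, tuition 17≤48, duration 2≤3, stipend 44≥15).
S6: dominated by S1 (ranking 18≤23, tuition 49≤56, duration 5≤5, stipend 33≥21).
S7: dominated by S2 (ranking 27≤64, tuition 17≤47, duration 2≤6, stipend 44≥36).
S8: not dominated (best ranking).
S9: not dominated (best tuition).
S10: dominated by S2 (ranking 27≤70, tuition 17≤60, duration 2≤3, stipend 44≥43).
S11: dominated by S2 (ranking 27≤42, tuition 17≤39, duration 2≤4, stipend 44≥26).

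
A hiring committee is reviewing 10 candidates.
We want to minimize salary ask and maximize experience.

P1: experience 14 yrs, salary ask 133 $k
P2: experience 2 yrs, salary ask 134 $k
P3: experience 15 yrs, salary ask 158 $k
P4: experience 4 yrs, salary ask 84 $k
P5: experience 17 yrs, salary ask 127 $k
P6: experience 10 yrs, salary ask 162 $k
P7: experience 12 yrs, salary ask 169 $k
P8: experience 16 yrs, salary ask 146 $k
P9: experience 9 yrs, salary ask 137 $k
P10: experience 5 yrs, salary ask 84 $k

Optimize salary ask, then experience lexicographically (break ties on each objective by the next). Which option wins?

First minimize salary ask: best is 84, kept {P4, P10}.
Then maximize experience: best is 5, kept {P10}.

P10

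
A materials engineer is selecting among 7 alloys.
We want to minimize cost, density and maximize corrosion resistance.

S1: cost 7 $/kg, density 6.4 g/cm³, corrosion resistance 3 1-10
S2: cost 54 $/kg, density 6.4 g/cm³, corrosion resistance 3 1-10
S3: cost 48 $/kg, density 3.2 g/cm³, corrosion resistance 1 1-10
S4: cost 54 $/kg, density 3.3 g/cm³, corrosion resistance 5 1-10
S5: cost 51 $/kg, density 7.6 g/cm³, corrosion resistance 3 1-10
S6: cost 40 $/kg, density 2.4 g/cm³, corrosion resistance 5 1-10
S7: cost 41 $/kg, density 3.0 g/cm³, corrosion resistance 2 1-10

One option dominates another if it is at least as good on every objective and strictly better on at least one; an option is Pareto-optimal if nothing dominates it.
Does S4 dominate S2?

Yes

S4 vs S2: cost 54≤54, density 3.3≤6.4, corrosion resistance 5≥3 — S4 is at least as good on every objective with at least one strict improvement.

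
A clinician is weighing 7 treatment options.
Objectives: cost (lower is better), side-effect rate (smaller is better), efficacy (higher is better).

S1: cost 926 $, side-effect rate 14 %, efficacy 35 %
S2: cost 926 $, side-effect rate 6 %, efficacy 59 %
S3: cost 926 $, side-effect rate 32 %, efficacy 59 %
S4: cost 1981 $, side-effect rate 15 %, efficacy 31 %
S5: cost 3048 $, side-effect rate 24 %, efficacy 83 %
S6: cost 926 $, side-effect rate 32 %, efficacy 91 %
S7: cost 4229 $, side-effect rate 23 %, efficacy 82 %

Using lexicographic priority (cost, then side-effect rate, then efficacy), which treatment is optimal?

First minimize cost: best is 926, kept {S1, S2, S3, S6}.
Then minimize side-effect rate: best is 6, kept {S2}.

S2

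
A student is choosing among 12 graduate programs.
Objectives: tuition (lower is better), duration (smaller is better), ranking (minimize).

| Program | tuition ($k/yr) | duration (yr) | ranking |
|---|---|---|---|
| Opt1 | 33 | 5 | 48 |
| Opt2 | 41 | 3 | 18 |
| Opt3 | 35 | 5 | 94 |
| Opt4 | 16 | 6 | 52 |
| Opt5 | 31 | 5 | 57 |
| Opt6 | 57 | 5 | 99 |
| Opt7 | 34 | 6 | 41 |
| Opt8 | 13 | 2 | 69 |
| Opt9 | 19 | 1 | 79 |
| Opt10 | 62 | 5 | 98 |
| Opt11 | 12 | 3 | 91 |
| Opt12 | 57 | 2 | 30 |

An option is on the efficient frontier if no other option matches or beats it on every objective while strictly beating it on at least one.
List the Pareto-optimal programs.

Opt1, Opt2, Opt4, Opt5, Opt7, Opt8, Opt9, Opt11, Opt12

Opt1: not dominated.
Opt2: not dominated (best ranking).
Opt3: dominated by Opt1 (tuition 33≤35, duration 5≤5, ranking 48≤94).
Opt4: not dominated.
Opt5: not dominated.
Opt6: dominated by Opt1 (tuition 33≤57, duration 5≤5, ranking 48≤99).
Opt7: not dominated.
Opt8: not dominated.
Opt9: not dominated (best duration).
Opt10: dominated by Opt1 (tuition 33≤62, duration 5≤5, ranking 48≤98).
Opt11: not dominated (best tuition).
Opt12: not dominated.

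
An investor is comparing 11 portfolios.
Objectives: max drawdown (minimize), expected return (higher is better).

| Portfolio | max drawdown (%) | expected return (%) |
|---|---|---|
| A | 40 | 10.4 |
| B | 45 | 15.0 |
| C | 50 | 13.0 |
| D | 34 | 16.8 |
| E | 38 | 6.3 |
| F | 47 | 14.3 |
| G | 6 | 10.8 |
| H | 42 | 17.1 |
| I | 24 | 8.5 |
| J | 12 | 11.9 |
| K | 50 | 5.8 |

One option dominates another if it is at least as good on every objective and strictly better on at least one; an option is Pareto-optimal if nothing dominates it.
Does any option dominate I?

Yes

G vs I: max drawdown 6≤24, expected return 10.8≥8.5 — G is at least as good on every objective and strictly better on at least one, so G dominates I.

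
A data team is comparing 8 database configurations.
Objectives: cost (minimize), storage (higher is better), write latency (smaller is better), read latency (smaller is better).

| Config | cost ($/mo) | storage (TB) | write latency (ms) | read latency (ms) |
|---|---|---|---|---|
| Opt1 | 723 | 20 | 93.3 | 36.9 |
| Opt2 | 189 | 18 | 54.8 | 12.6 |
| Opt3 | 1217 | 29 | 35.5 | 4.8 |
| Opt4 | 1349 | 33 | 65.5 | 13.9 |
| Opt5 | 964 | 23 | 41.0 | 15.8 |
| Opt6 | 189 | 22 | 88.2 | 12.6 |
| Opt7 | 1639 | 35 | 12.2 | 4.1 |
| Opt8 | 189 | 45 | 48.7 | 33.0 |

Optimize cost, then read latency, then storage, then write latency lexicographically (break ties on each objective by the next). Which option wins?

First minimize cost: best is 189, kept {Opt2, Opt6, Opt8}.
Then minimize read latency: best is 12.6, kept {Opt2, Opt6}.
Then maximize storage: best is 22, kept {Opt6}.

Opt6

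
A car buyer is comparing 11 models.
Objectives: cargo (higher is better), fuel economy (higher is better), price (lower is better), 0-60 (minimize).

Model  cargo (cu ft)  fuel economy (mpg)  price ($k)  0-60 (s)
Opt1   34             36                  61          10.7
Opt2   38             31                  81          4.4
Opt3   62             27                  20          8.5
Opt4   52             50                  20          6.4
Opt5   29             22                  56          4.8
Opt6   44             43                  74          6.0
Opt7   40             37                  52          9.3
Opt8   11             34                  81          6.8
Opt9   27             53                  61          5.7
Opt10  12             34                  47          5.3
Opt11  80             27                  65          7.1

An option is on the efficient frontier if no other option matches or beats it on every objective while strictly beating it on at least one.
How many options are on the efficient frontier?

8

Opt1: dominated by Opt4 (cargo 52≥34, fuel economy 50≥36, price 20≤61, 0-60 6.4≤10.7).
Opt2: not dominated (best 0-60).
Opt3: not dominated.
Opt4: not dominated.
Opt5: not dominated.
Opt6: not dominated.
Opt7: dominated by Opt4 (cargo 52≥40, fuel economy 50≥37, price 20≤52, 0-60 6.4≤9.3).
Opt8: dominated by Opt4 (cargo 52≥11, fuel economy 50≥34, price 20≤81, 0-60 6.4≤6.8).
Opt9: not dominated (best fuel economy).
Opt10: not dominated.
Opt11: not dominated (best cargo).
Pareto-optimal: Opt2, Opt3, Opt4, Opt5, Opt6, Opt9, Opt10, Opt11 → 8.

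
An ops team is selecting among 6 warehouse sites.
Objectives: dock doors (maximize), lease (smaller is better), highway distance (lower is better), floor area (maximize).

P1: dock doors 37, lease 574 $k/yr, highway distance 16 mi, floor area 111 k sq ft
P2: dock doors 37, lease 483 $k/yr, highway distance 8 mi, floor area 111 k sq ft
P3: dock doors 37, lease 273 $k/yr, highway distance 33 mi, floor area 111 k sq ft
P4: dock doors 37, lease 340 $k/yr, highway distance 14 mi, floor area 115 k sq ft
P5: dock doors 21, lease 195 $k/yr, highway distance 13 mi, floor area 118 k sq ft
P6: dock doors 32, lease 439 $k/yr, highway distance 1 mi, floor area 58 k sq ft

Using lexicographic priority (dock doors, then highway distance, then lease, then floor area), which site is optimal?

P2

First maximize dock doors: best is 37, kept {P1, P2, P3, P4}.
Then minimize highway distance: best is 8, kept {P2}.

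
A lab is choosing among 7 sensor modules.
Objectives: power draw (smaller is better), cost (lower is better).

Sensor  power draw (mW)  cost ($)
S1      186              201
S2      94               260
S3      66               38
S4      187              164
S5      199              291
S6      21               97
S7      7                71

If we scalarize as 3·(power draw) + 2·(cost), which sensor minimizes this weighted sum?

S7

S1: 3·186 + 2·201 = 960
S2: 3·94 + 2·260 = 802
S3: 3·66 + 2·38 = 274
S4: 3·187 + 2·164 = 889
S5: 3·199 + 2·291 = 1179
S6: 3·21 + 2·97 = 257
S7: 3·7 + 2·71 = 163
Lowest: S7 at 163.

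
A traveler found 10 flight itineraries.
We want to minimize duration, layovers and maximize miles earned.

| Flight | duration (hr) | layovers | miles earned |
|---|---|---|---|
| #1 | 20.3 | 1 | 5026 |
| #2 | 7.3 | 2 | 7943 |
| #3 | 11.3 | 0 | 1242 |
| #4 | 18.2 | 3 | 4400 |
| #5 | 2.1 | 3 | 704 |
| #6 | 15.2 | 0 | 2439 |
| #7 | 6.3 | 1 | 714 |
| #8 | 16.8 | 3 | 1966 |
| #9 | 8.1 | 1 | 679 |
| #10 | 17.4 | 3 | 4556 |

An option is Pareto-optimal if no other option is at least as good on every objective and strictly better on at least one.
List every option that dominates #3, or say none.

#1: worse on duration (20.3 vs 11.3).
#2: worse on layovers (2 vs 0).
#4: worse on duration (18.2 vs 11.3).
#5: worse on layovers (3 vs 0).
#6: worse on duration (15.2 vs 11.3).
#7: worse on layovers (1 vs 0).
#8: worse on duration (16.8 vs 11.3).
#9: worse on layovers (1 vs 0).
#10: worse on duration (17.4 vs 11.3).
No option dominates #3.

none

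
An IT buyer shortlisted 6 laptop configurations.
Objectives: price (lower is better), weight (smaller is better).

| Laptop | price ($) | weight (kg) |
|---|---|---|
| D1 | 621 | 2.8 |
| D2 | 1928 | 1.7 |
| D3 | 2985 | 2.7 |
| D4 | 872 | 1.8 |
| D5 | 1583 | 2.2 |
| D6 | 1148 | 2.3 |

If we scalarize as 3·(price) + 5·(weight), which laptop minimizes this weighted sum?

D1: 3·621 + 5·2.8 = 1877.0
D2: 3·1928 + 5·1.7 = 5792.5
D3: 3·2985 + 5·2.7 = 8968.5
D4: 3·872 + 5·1.8 = 2625.0
D5: 3·1583 + 5·2.2 = 4760.0
D6: 3·1148 + 5·2.3 = 3455.5
Lowest: D1 at 1877.0.

D1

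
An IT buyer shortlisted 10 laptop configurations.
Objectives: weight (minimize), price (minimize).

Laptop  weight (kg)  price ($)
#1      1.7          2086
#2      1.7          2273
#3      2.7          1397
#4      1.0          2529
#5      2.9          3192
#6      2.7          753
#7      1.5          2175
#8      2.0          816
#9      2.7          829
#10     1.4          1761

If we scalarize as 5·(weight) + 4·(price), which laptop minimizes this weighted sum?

#6

#1: 5·1.7 + 4·2086 = 8352.5
#2: 5·1.7 + 4·2273 = 9100.5
#3: 5·2.7 + 4·1397 = 5601.5
#4: 5·1.0 + 4·2529 = 10121.0
#5: 5·2.9 + 4·3192 = 12782.5
#6: 5·2.7 + 4·753 = 3025.5
#7: 5·1.5 + 4·2175 = 8707.5
#8: 5·2.0 + 4·816 = 3274.0
#9: 5·2.7 + 4·829 = 3329.5
#10: 5·1.4 + 4·1761 = 7051.0
Lowest: #6 at 3025.5.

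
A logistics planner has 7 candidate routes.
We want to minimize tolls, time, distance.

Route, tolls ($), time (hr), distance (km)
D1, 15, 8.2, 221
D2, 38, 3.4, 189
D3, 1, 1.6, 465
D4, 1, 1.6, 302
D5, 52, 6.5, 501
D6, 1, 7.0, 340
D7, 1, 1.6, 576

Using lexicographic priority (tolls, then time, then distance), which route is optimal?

First minimize tolls: best is 1, kept {D3, D4, D6, D7}.
Then minimize time: best is 1.6, kept {D3, D4, D7}.
Then minimize distance: best is 302, kept {D4}.

D4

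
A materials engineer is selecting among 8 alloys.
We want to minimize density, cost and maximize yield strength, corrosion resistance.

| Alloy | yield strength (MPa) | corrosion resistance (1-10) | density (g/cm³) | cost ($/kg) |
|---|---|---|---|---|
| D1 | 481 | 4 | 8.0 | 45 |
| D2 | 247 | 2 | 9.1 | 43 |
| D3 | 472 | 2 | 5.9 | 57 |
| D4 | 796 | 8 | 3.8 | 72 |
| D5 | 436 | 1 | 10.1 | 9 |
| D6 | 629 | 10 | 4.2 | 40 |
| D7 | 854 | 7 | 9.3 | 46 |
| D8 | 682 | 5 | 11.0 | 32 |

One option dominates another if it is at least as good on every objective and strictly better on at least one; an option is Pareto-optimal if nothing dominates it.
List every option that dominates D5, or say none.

D1: worse on cost (45 vs 9).
D2: worse on yield strength (247 vs 436).
D3: worse on cost (57 vs 9).
D4: worse on cost (72 vs 9).
D6: worse on cost (40 vs 9).
D7: worse on cost (46 vs 9).
D8: worse on density (11.0 vs 10.1).
No option dominates D5.

none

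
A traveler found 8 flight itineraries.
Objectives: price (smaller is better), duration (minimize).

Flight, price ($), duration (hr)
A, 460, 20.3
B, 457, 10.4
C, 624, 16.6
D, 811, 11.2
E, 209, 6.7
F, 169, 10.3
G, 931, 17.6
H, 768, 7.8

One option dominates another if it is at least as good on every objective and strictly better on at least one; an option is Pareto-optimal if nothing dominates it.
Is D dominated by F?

Yes

F vs D: price 169≤811, duration 10.3≤11.2 — F is at least as good on every objective with at least one strict improvement.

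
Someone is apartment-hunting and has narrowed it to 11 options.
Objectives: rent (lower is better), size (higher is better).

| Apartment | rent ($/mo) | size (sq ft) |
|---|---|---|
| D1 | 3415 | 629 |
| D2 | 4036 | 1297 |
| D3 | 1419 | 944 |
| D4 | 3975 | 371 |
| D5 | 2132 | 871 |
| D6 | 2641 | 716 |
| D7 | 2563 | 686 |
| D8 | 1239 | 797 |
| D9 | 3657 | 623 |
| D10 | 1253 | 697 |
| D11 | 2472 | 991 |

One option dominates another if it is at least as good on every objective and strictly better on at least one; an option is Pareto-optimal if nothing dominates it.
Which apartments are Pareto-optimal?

D2, D3, D8, D11

D1: dominated by D3 (rent 1419≤3415, size 944≥629).
D2: not dominated (best size).
D3: not dominated.
D4: dominated by D1 (rent 3415≤3975, size 629≥371).
D5: dominated by D3 (rent 1419≤2132, size 944≥871).
D6: dominated by D3 (rent 1419≤2641, size 944≥716).
D7: dominated by D3 (rent 1419≤2563, size 944≥686).
D8: not dominated (best rent).
D9: dominated by D1 (rent 3415≤3657, size 629≥623).
D10: dominated by D8 (rent 1239≤1253, size 797≥697).
D11: not dominated.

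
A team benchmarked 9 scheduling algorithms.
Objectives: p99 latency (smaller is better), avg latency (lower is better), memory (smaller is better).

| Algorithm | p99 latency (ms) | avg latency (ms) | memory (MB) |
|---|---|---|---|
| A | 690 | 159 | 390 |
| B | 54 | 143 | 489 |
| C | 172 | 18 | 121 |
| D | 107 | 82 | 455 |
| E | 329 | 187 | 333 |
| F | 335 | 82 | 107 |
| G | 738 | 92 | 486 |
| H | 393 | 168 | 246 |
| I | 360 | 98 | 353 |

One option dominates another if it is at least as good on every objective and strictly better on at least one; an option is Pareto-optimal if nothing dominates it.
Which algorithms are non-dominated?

A: dominated by C (p99 latency 172≤690, avg latency 18≤159, memory 121≤390).
B: not dominated (best p99 latency).
C: not dominated (best avg latency).
D: not dominated.
E: dominated by C (p99 latency 172≤329, avg latency 18≤187, memory 121≤333).
F: not dominated (best memory).
G: dominated by C (p99 latency 172≤738, avg latency 18≤92, memory 121≤486).
H: dominated by C (p99 latency 172≤393, avg latency 18≤168, memory 121≤246).
I: dominated by C (p99 latency 172≤360, avg latency 18≤98, memory 121≤353).

B, C, D, F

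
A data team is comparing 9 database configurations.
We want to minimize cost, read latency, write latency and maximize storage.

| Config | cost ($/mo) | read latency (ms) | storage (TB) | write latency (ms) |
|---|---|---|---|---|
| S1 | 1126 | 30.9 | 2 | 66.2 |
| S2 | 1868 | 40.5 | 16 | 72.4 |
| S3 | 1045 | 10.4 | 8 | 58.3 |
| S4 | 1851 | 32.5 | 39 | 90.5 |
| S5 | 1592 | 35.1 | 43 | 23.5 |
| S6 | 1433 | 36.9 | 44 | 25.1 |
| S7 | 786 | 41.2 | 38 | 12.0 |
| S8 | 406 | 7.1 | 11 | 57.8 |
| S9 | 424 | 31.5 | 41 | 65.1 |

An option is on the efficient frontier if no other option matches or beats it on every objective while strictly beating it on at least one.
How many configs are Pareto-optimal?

S1: dominated by S3 (cost 1045≤1126, read latency 10.4≤30.9, storage 8≥2, write latency 58.3≤66.2).
S2: dominated by S5 (cost 1592≤1868, read latency 35.1≤40.5, storage 43≥16, write latency 23.5≤72.4).
S3: dominated by S8 (cost 406≤1045, read latency 7.1≤10.4, storage 11≥8, write latency 57.8≤58.3).
S4: dominated by S9 (cost 424≤1851, read latency 31.5≤32.5, storage 41≥39, write latency 65.1≤90.5).
S5: not dominated.
S6: not dominated (best storage).
S7: not dominated (best write latency).
S8: not dominated (best cost).
S9: not dominated.
Pareto-optimal: S5, S6, S7, S8, S9 → 5.

5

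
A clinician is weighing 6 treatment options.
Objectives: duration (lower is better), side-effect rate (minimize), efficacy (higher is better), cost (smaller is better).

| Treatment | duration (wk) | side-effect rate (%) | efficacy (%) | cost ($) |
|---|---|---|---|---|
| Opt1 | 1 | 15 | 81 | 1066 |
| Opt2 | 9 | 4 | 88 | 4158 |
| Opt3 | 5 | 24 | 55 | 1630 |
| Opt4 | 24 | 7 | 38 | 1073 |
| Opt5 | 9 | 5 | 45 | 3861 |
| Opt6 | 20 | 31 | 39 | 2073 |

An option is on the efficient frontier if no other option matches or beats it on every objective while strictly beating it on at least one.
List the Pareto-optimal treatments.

Opt1, Opt2, Opt4, Opt5

Opt1: not dominated (best duration).
Opt2: not dominated (best side-effect rate).
Opt3: dominated by Opt1 (duration 1≤5, side-effect rate 15≤24, efficacy 81≥55, cost 1066≤1630).
Opt4: not dominated.
Opt5: not dominated.
Opt6: dominated by Opt1 (duration 1≤20, side-effect rate 15≤31, efficacy 81≥39, cost 1066≤2073).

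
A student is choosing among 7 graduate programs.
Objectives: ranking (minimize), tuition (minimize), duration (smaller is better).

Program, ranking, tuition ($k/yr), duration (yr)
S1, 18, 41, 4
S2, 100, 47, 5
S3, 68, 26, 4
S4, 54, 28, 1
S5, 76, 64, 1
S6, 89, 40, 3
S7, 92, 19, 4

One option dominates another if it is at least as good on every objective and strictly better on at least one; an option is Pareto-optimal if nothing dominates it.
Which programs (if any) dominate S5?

S4: ranking 54≤76, tuition 28≤64, duration 1≤1 — dominates S5.
Others (S1, S2, S3, S6, S7) are each worse than S5 on at least one objective.

S4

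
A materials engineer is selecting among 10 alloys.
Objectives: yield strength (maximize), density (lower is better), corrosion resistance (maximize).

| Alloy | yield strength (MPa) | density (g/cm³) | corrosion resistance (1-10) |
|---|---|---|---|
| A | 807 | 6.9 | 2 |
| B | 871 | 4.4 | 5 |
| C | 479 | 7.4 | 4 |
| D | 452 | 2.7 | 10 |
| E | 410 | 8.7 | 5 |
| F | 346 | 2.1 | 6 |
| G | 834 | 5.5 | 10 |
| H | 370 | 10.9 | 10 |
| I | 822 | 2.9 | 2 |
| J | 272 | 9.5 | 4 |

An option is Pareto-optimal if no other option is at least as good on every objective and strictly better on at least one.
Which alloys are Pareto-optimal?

A: dominated by B (yield strength 871≥807, density 4.4≤6.9, corrosion resistance 5≥2).
B: not dominated (best yield strength).
C: dominated by B (yield strength 871≥479, density 4.4≤7.4, corrosion resistance 5≥4).
D: not dominated.
E: dominated by B (yield strength 871≥410, density 4.4≤8.7, corrosion resistance 5≥5).
F: not dominated (best density).
G: not dominated.
H: dominated by D (yield strength 452≥370, density 2.7≤10.9, corrosion resistance 10≥10).
I: not dominated.
J: dominated by B (yield strength 871≥272, density 4.4≤9.5, corrosion resistance 5≥4).

B, D, F, G, I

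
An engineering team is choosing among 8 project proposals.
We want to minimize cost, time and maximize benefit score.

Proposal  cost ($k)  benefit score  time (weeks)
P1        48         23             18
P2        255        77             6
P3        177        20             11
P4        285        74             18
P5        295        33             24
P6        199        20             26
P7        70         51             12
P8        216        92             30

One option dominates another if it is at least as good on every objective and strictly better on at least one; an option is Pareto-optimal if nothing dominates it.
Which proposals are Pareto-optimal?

P1, P2, P3, P7, P8

P1: not dominated (best cost).
P2: not dominated (best time).
P3: not dominated.
P4: dominated by P2 (cost 255≤285, benefit score 77≥74, time 6≤18).
P5: dominated by P2 (cost 255≤295, benefit score 77≥33, time 6≤24).
P6: dominated by P1 (cost 48≤199, benefit score 23≥20, time 18≤26).
P7: not dominated.
P8: not dominated (best benefit score).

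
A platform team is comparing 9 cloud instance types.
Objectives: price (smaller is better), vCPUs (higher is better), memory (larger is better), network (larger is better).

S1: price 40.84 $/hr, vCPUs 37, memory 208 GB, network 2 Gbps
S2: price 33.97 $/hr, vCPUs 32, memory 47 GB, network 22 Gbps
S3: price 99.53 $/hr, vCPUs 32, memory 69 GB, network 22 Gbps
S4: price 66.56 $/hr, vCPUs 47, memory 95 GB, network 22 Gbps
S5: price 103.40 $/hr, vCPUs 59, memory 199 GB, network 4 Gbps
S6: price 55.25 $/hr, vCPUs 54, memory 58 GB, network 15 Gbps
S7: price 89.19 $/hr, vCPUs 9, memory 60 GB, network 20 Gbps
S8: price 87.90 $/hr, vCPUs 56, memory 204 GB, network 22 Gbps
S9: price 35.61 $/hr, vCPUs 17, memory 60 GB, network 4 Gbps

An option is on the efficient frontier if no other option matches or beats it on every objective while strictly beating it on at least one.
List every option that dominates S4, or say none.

none

S1: worse on vCPUs (37 vs 47).
S2: worse on vCPUs (32 vs 47).
S3: worse on price (99.53 vs 66.56).
S5: worse on price (103.40 vs 66.56).
S6: worse on memory (58 vs 95).
S7: worse on price (89.19 vs 66.56).
S8: worse on price (87.90 vs 66.56).
S9: worse on vCPUs (17 vs 47).
No option dominates S4.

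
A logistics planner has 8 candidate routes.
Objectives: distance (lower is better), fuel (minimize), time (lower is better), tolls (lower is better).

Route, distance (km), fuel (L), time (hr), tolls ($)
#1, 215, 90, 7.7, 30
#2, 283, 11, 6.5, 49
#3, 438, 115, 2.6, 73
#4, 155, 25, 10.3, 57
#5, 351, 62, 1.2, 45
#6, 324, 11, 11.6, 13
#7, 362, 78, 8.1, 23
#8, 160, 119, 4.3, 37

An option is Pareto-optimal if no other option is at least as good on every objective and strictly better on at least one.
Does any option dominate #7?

No

#1: worse on fuel (90 vs 78).
#2: worse on tolls (49 vs 23).
#3: worse on distance (438 vs 362).
#4: worse on time (10.3 vs 8.1).
#5: worse on tolls (45 vs 23).
#6: worse on time (11.6 vs 8.1).
#8: worse on fuel (119 vs 78).
No option is at least as good as #7 on every objective and strictly better on one.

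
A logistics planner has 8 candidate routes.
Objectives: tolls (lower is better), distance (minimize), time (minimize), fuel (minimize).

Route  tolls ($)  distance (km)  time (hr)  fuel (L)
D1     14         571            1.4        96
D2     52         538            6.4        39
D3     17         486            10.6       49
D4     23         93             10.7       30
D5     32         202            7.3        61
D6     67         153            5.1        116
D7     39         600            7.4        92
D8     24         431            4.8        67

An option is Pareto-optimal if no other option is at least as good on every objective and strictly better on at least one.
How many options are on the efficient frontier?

7

D1: not dominated (best tolls).
D2: not dominated.
D3: not dominated.
D4: not dominated (best distance).
D5: not dominated.
D6: not dominated.
D7: dominated by D5 (tolls 32≤39, distance 202≤600, time 7.3≤7.4, fuel 61≤92).
D8: not dominated.
Pareto-optimal: D1, D2, D3, D4, D5, D6, D8 → 7.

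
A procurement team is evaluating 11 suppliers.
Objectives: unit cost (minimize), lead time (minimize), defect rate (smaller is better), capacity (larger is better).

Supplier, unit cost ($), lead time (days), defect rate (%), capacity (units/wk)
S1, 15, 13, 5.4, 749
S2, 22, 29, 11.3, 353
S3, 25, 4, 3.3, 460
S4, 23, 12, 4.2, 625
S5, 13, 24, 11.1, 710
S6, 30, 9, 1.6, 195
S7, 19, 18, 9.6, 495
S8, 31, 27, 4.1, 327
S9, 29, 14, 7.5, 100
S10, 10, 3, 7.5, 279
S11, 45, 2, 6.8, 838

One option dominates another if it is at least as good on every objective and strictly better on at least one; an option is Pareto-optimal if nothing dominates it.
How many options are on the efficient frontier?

7

S1: not dominated.
S2: dominated by S1 (unit cost 15≤22, lead time 13≤29, defect rate 5.4≤11.3, capacity 749≥353).
S3: not dominated.
S4: not dominated.
S5: not dominated.
S6: not dominated (best defect rate).
S7: dominated by S1 (unit cost 15≤19, lead time 13≤18, defect rate 5.4≤9.6, capacity 749≥495).
S8: dominated by S3 (unit cost 25≤31, lead time 4≤27, defect rate 3.3≤4.1, capacity 460≥327).
S9: dominated by S1 (unit cost 15≤29, lead time 13≤14, defect rate 5.4≤7.5, capacity 749≥100).
S10: not dominated (best unit cost).
S11: not dominated (best lead time).
Pareto-optimal: S1, S3, S4, S5, S6, S10, S11 → 7.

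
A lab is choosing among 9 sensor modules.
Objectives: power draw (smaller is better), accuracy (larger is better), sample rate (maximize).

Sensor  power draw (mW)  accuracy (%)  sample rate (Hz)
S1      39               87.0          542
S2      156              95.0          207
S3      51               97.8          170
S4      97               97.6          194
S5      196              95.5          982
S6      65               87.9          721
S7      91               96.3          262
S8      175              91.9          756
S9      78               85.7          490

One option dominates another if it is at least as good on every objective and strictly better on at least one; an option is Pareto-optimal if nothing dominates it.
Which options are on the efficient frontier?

S1: not dominated (best power draw).
S2: dominated by S7 (power draw 91≤156, accuracy 96.3≥95.0, sample rate 262≥207).
S3: not dominated (best accuracy).
S4: not dominated.
S5: not dominated (best sample rate).
S6: not dominated.
S7: not dominated.
S8: not dominated.
S9: dominated by S1 (power draw 39≤78, accuracy 87.0≥85.7, sample rate 542≥490).

S1, S3, S4, S5, S6, S7, S8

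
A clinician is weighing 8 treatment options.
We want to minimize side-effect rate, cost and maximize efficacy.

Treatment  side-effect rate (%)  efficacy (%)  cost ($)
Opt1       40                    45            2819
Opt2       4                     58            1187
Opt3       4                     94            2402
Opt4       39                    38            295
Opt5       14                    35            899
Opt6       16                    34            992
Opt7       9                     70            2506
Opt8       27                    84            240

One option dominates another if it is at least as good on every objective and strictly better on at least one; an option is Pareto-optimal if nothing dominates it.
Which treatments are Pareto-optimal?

Opt1: dominated by Opt2 (side-effect rate 4≤40, efficacy 58≥45, cost 1187≤2819).
Opt2: not dominated.
Opt3: not dominated (best efficacy).
Opt4: dominated by Opt8 (side-effect rate 27≤39, efficacy 84≥38, cost 240≤295).
Opt5: not dominated.
Opt6: dominated by Opt5 (side-effect rate 14≤16, efficacy 35≥34, cost 899≤992).
Opt7: dominated by Opt3 (side-effect rate 4≤9, efficacy 94≥70, cost 2402≤2506).
Opt8: not dominated (best cost).

Opt2, Opt3, Opt5, Opt8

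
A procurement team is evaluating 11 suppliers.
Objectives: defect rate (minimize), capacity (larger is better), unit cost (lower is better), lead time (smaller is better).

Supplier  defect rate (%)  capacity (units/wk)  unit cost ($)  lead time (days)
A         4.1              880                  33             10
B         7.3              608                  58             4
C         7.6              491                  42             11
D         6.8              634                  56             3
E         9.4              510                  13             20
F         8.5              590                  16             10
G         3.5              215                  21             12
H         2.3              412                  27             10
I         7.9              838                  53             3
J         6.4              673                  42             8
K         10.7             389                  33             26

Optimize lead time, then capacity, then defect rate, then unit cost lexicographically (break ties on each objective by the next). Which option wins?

I

First minimize lead time: best is 3, kept {D, I}.
Then maximize capacity: best is 838, kept {I}.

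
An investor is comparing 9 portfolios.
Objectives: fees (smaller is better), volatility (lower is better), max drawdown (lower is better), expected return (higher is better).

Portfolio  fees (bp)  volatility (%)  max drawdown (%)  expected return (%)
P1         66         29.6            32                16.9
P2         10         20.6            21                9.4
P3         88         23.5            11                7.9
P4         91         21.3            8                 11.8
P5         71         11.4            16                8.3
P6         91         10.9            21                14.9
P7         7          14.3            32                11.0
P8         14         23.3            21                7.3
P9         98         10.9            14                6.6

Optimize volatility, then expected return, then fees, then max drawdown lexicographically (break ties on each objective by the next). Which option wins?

First minimize volatility: best is 10.9, kept {P6, P9}.
Then maximize expected return: best is 14.9, kept {P6}.

P6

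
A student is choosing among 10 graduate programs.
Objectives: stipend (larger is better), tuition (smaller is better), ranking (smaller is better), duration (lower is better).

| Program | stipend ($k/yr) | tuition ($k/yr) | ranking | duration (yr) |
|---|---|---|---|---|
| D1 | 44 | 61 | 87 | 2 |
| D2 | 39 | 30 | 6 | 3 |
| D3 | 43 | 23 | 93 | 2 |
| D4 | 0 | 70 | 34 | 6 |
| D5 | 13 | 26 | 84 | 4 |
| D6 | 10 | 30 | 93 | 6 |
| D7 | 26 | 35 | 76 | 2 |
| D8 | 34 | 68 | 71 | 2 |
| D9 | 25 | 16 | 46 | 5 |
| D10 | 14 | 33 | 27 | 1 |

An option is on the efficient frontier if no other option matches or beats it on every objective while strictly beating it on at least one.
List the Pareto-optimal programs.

D1: not dominated (best stipend).
D2: not dominated (best ranking).
D3: not dominated.
D4: dominated by D2 (stipend 39≥0, tuition 30≤70, ranking 6≤34, duration 3≤6).
D5: not dominated.
D6: dominated by D2 (stipend 39≥10, tuition 30≤30, ranking 6≤93, duration 3≤6).
D7: not dominated.
D8: not dominated.
D9: not dominated (best tuition).
D10: not dominated (best duration).

D1, D2, D3, D5, D7, D8, D9, D10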